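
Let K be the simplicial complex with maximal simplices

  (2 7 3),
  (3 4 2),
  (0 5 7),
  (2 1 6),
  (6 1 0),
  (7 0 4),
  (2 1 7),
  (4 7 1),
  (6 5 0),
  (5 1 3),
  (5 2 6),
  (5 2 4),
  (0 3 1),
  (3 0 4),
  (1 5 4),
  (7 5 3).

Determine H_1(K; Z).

H_1 ≅ Z^2.

Order the vertices as 0 < 1 < 2 < 3 < 4 < 5 < 6 < 7. Listing each simplex with vertices in this order, K has dimension 2 with simplices:

  0-simplices (8): [0], [1], [2], [3], [4], [5], [6], [7]
  1-simplices (24): (24 of them)
  2-simplices (16): [0,1,3], [0,1,6], [0,3,4], [0,4,7], [0,5,6], [0,5,7], [1,2,6], [1,2,7], [1,3,5], [1,4,5], [1,4,7], [2,3,4], [2,3,7], [2,4,5], [2,5,6], [3,5,7]

Hence C_0 ≅ Z^8, C_1 ≅ Z^24, C_2 ≅ Z^16.

The boundary map ∂_1: C_1 → C_0 maps an edge to its endpoints' difference, ∂[p,q] = q − p. For instance
  ∂[0,6] = [6] − [0].
As a 8×24 matrix over Z this has rank 7, with invariant factors (1,1,1,1,1,1,1).

Boundary ∂_2: C_2 → C_1 maps a triangle to the signed sum of its edges. For instance
  ∂[0,4,7] = [4,7] − [0,7] + [0,4],
  ∂[1,2,7] = [2,7] − [1,7] + [1,2].
The 24×16 boundary matrix has rank 15 and Smith normal form diag(1,1,1,1,1,1,1,1,1,1,1,1,1,1,1).

Computing H_k = (kernel of ∂_k) / (image of ∂_{k+1}):

  H_1: rank ker ∂_1 − rank ∂_2 = (24 − 7) − 15 = 2, and the invariant factors of ∂_2 are all 1, so H_1 = Z^2.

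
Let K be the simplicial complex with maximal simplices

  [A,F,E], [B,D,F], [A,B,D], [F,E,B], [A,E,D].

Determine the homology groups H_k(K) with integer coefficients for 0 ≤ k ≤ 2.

Order the vertices as A < B < D < E < F. Listing each simplex with vertices in this order, K has dimension 2 with simplices:

  0-simplices (5): A, B, D, E, F
  1-simplices (10): AB, AD, AE, AF, BD, BE, BF, DE, DF, EF
  2-simplices (5): ABD, ADE, AEF, BDF, BEF

Hence C_0 ≅ Z^5, C_1 ≅ Z^10, C_2 ≅ Z^5.

Boundary ∂_1: C_1 → C_0 is given by ∂[p,q] = [q] − [p].
As a 5×10 matrix over Z this has rank 4, with invariant factors (1,1,1,1).

Boundary ∂_2: C_2 → C_1 acts by ∂[p,q,r] = [q,r] − [p,r] + [p,q]. For instance
  ∂ADE = DE − AE + AD,
  ∂BEF = EF − BF + BE.
As a 10×5 matrix over Z this has rank 5, with invariant factors (1,1,1,1,1).

Computing H_k = (kernel of ∂_k) / (image of ∂_{k+1}):

  H_0: rank C_0 − rank ∂_1 = 5 − 4 = 1, and the invariant factors of ∂_1 are all 1, so H_0 = Z.
  H_1: rank ker ∂_1 − rank ∂_2 = (10 − 4) − 5 = 1, and the invariant factors of ∂_2 are all 1, so H_1 = Z.
  H_2: rank ker ∂_2 − rank ∂_3 = (5 − 5) − 0 = 0, and there is no ∂_3, so H_2 = 0.

(K is a triangulation of the Möbius band.)

H_0 ≅ Z,  H_1 ≅ Z,  H_2 = 0.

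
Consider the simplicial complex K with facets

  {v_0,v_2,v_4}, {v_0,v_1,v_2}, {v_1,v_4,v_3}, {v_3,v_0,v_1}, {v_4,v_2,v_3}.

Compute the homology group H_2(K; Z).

Take the total order v_0 < v_1 < v_2 < v_3 < v_4 on the vertex set. Then K (dimension 2) consists of the simplices:

  0-simplices (5): [v_0], [v_1], [v_2], [v_3], [v_4]
  1-simplices (10): [v_0,v_1], [v_0,v_2], [v_0,v_3], [v_0,v_4], [v_1,v_2], [v_1,v_3], [v_1,v_4], [v_2,v_3], [v_2,v_4], [v_3,v_4]
  2-simplices (5): [v_0,v_1,v_2], [v_0,v_1,v_3], [v_0,v_2,v_4], [v_1,v_3,v_4], [v_2,v_3,v_4]

Hence C_0 ≅ Z^5, C_1 ≅ Z^10, C_2 ≅ Z^5.

∂_1: C_1 → C_0 sends each edge [p,q] (with p < q) to q − p. For instance
  ∂[v_0,v_1] = [v_1] − [v_0].
This gives a 5×10 integer matrix of rank 4; reducing to Smith normal form yields diagonal entries (1,1,1,1).

Boundary ∂_2: C_2 → C_1 sends each 2-simplex [p,q,r] to [q,r] − [p,r] + [p,q]. For instance
  ∂[v_1,v_3,v_4] = [v_3,v_4] − [v_1,v_4] + [v_1,v_3],
  ∂[v_0,v_1,v_3] = [v_1,v_3] − [v_0,v_3] + [v_0,v_1].
This gives a 10×5 integer matrix of rank 5; reducing to Smith normal form yields diagonal entries (1,1,1,1,1).

From H_k ≅ ker(∂_k) / im(∂_{k+1}) we obtain:

  H_2: rank ker ∂_2 − rank ∂_3 = (5 − 5) − 0 = 0, and there is no ∂_3, so H_2 ≅ 0.

H_2 = 0.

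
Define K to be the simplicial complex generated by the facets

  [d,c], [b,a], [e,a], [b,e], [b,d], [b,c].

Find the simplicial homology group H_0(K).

We work with the vertex ordering a < b < c < d < e. The simplices of K, each written with vertices in increasing order, are:

  0-simplices (5): a, b, c, d, e
  1-simplices (6): ab, ae, bc, bd, be, cd

Hence C_0 ≅ Z^5, C_1 ≅ Z^6.

∂_1: C_1 → C_0 maps an edge to its endpoints' difference, ∂[p,q] = q − p. For instance
  ∂bc = c − b.
As a 5×6 matrix over Z this has rank 4, with invariant factors (1,1,1,1).

Computing H_k = (kernel of ∂_k) / (image of ∂_{k+1}):

  H_0: rank C_0 − rank ∂_1 = 5 − 4 = 1, and the invariant factors of ∂_1 are all 1, so H_0 = Z.

H_0 = Z.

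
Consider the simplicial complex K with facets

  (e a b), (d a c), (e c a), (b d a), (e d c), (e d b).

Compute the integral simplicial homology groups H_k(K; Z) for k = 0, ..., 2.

K has 5 vertices, 9 edges, 6 triangles.
rank ∂_0 = 0, rank ∂_1 = 4 ⇒ b_0 = 5 − 0 − 4 = 1; all invariant factors of ∂_1 are 1 so no torsion. So H_0 = Z.
rank ∂_1 = 4, rank ∂_2 = 5 ⇒ b_1 = 9 − 4 − 5 = 0; all invariant factors of ∂_2 are 1 so no torsion. So H_1 = 0.
rank ∂_2 = 5, rank ∂_3 = 0 ⇒ b_2 = 6 − 5 − 0 = 1. So H_2 = Z.

H_0 = Z,  H_1 = 0,  H_2 = Z.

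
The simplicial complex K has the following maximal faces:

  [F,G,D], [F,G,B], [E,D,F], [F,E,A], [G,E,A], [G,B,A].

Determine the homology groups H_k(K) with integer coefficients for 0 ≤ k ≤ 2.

H_0 ≅ Z,  H_1 ≅ Z,  H_2 = 0.

Take the total order A < B < D < E < F < G on the vertex set. Then K (dimension 2) consists of the simplices:

  0-simplices (6): A, B, D, E, F, G
  1-simplices (12): AB, AE, AF, AG, BF, BG, DE, DF, DG, EF, EG, FG
  2-simplices (6): ABG, AEF, AEG, BFG, DEF, DFG

giving chain groups C_0 ≅ Z^6, C_1 ≅ Z^12, C_2 ≅ Z^6.

Boundary ∂_1: C_1 → C_0 is given by ∂[p,q] = [q] − [p]. For instance
  ∂EF = F − E.
The resulting 6×12 matrix has rank 5, and its Smith normal form has invariant factors (1,1,1,1,1).

The boundary map ∂_2: C_2 → C_1 maps a triangle to the signed sum of its edges. For instance
  ∂BFG = FG − BG + BF,
  ∂AEG = EG − AG + AE.
As a 12×6 matrix over Z this has rank 6, with invariant factors (1,1,1,1,1,1).

Now H_k = ker ∂_k / im ∂_{k+1}, so:

  H_0: rank C_0 − rank ∂_1 = 6 − 5 = 1, and the invariant factors of ∂_1 are all 1, so H_0 = Z.
  H_1: rank ker ∂_1 − rank ∂_2 = (12 − 5) − 6 = 1, and the invariant factors of ∂_2 are all 1, so H_1 = Z.
  H_2: rank ker ∂_2 − rank ∂_3 = (6 − 6) − 0 = 0, and there is no ∂_3, so H_2 = 0.

As a check, the Euler characteristic is 6 − 12 + 6 = 0, which agrees with 1 − 1 + 0 = 0.
(K is a triangulation of the cylinder S^1 x I.)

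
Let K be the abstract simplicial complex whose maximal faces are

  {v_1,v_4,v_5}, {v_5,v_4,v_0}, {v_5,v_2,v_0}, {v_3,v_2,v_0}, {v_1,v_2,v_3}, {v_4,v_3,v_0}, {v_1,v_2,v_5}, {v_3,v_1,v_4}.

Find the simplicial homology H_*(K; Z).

Order the vertices as v_0 < v_1 < v_2 < v_3 < v_4 < v_5. Listing each simplex with vertices in this order, K has dimension 2 with simplices:

  0-simplices (6): [v_0], [v_1], [v_2], [v_3], [v_4], [v_5]
  1-simplices (12): [v_0,v_2], [v_0,v_3], [v_0,v_4], [v_0,v_5], [v_1,v_2], [v_1,v_3], [v_1,v_4], [v_1,v_5], [v_2,v_3], [v_2,v_5], [v_3,v_4], [v_4,v_5]
  2-simplices (8): [v_0,v_2,v_3], [v_0,v_2,v_5], [v_0,v_3,v_4], [v_0,v_4,v_5], [v_1,v_2,v_3], [v_1,v_2,v_5], [v_1,v_3,v_4], [v_1,v_4,v_5]

giving chain groups C_0 ≅ Z^6, C_1 ≅ Z^12, C_2 ≅ Z^8.

Boundary ∂_1: C_1 → C_0 is given by ∂[p,q] = [q] − [p].
The 6×12 boundary matrix has rank 5 and Smith normal form diag(1,1,1,1,1).

∂_2: C_2 → C_1 acts by ∂[p,q,r] = [q,r] − [p,r] + [p,q]. For instance
  ∂[v_1,v_2,v_3] = [v_2,v_3] − [v_1,v_3] + [v_1,v_2],
  ∂[v_0,v_2,v_5] = [v_2,v_5] − [v_0,v_5] + [v_0,v_2].
The 12×8 boundary matrix has rank 7 and Smith normal form diag(1,1,1,1,1,1,1).

Computing H_k = (kernel of ∂_k) / (image of ∂_{k+1}):

  H_0: rank C_0 − rank ∂_1 = 6 − 5 = 1, and the invariant factors of ∂_1 are all 1, so H_0 = Z.
  H_1: rank ker ∂_1 − rank ∂_2 = (12 − 5) − 7 = 0, and the invariant factors of ∂_2 are all 1, so H_1 = 0.
  H_2: rank ker ∂_2 − rank ∂_3 = (8 − 7) − 0 = 1, and there is no ∂_3, so H_2 = Z.

As a check, the Euler characteristic is 6 − 12 + 8 = 2, which agrees with 1 − 0 + 1 = 2.
(K is a triangulation of the 2-sphere S^2.)

H_0 ≅ Z,  H_1 = 0,  H_2 ≅ Z.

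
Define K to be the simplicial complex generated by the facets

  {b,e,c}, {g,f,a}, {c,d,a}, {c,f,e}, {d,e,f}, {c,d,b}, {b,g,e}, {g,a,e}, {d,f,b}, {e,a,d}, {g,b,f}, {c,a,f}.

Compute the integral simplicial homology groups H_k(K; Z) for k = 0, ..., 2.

H_0 ≅ Z,  H_1 ≅ Z/2,  H_2 = 0.

K has 7 vertices, 18 edges, 12 triangles.
rank ∂_0 = 0, rank ∂_1 = 6 ⇒ b_0 = 7 − 0 − 6 = 1; all invariant factors of ∂_1 are 1 so no torsion. So H_0 = Z.
rank ∂_1 = 6, rank ∂_2 = 12 ⇒ b_1 = 18 − 6 − 12 = 0; ∂_2 has invariant factor(s) [2] giving torsion. So H_1 = Z/2.
rank ∂_2 = 12, rank ∂_3 = 0 ⇒ b_2 = 12 − 12 − 0 = 0. So H_2 = 0.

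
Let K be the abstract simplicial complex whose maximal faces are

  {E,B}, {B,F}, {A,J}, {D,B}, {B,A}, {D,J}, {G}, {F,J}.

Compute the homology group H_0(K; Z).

H_0 ≅ Z^2.

K has 7 vertices, 7 edges.
rank ∂_0 = 0, rank ∂_1 = 5 ⇒ b_0 = 7 − 0 − 5 = 2; all invariant factors of ∂_1 are 1 so no torsion. So H_0 ≅ Z^2.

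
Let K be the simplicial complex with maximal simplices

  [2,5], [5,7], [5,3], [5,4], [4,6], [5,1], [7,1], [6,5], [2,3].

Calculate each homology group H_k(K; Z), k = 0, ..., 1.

H_0 = Z,  H_1 = Z^3.

Take the total order 1 < 2 < 3 < 4 < 5 < 6 < 7 on the vertex set. Then K (dimension 1) consists of the simplices:

  0-simplices (7): [1], [2], [3], [4], [5], [6], [7]
  1-simplices (9): [1,5], [1,7], [2,3], [2,5], [3,5], [4,5], [4,6], [5,6], [5,7]

so the chain groups are C_0 ≅ Z^7, C_1 ≅ Z^9.

The boundary map ∂_1: C_1 → C_0 maps an edge to its endpoints' difference, ∂[p,q] = q − p. For instance
  ∂[2,3] = [3] − [2].
The resulting 7×9 matrix has rank 6, and its Smith normal form has invariant factors (1,1,1,1,1,1).

From H_k ≅ ker(∂_k) / im(∂_{k+1}) we obtain:

  H_0: rank C_0 − rank ∂_1 = 7 − 6 = 1, and the invariant factors of ∂_1 are all 1, so H_0 ≅ Z.
  H_1: rank ker ∂_1 − rank ∂_2 = (9 − 6) − 0 = 3, and there is no ∂_2, so H_1 ≅ Z^3.

(K is a triangulation of a wedge of 3 circles.)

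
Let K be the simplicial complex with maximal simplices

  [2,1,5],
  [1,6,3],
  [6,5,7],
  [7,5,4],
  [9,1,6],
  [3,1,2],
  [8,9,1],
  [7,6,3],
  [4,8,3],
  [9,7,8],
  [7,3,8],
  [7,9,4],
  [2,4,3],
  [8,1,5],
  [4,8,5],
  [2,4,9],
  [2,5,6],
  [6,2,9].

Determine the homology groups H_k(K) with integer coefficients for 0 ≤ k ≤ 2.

K has 9 vertices, 27 edges, 18 triangles.
rank ∂_0 = 0, rank ∂_1 = 8 ⇒ b_0 = 9 − 0 − 8 = 1; all invariant factors of ∂_1 are 1 so no torsion. So H_0 ≅ Z.
rank ∂_1 = 8, rank ∂_2 = 18 ⇒ b_1 = 27 − 8 − 18 = 1; ∂_2 has invariant factor(s) [2] giving torsion. So H_1 ≅ Z ⊕ Z_2.
rank ∂_2 = 18, rank ∂_3 = 0 ⇒ b_2 = 18 − 18 − 0 = 0. So H_2 ≅ 0.

H_0 ≅ Z,  H_1 ≅ Z ⊕ Z_2,  H_2 = 0.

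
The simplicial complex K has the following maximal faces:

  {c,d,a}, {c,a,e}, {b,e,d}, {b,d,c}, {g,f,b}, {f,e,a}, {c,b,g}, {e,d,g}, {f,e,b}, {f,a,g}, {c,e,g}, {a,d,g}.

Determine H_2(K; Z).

We work with the vertex ordering a < b < c < d < e < f < g. The simplices of K, each written with vertices in increasing order, are:

  0-simplices (7): a, b, c, d, e, f, g
  1-simplices (18): ac, ad, ae, af, ag, bc, bd, be, bf, bg, cd, ce, cg, de, dg, ef, eg, fg
  2-simplices (12): acd, ace, adg, aef, afg, bcd, bcg, bde, bef, bfg, ceg, deg

so the chain groups are C_0 ≅ Z^7, C_1 ≅ Z^18, C_2 ≅ Z^12.

∂_1: C_1 → C_0 maps an edge to its endpoints' difference, ∂[p,q] = q − p. For instance
  ∂bg = g − b.
The 7×18 boundary matrix has rank 6 and Smith normal form diag(1,1,1,1,1,1).

∂_2: C_2 → C_1 sends each 2-simplex [p,q,r] to [q,r] − [p,r] + [p,q]. For instance
  ∂afg = fg − ag + af,
  ∂bde = de − be + bd.
The resulting 18×12 matrix has rank 12, and its Smith normal form has invariant factors (1,1,1,1,1,1,1,1,1,1,1,2).

Now H_k = ker ∂_k / im ∂_{k+1}, so:

  H_2: rank ker ∂_2 − rank ∂_3 = (12 − 12) − 0 = 0, and there is no ∂_3, so H_2 ≅ 0.

H_2 = 0.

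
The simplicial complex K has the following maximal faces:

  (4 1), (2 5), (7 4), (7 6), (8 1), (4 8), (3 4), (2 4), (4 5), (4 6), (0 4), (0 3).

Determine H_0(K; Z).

Order the vertices as 0 < 1 < 2 < 3 < 4 < 5 < 6 < 7 < 8. Listing each simplex with vertices in this order, K has dimension 1 with simplices:

  0-simplices (9): [0], [1], [2], [3], [4], [5], [6], [7], [8]
  1-simplices (12): [0,3], [0,4], [1,4], [1,8], [2,4], [2,5], [3,4], [4,5], [4,6], [4,7], [4,8], [6,7]

Hence C_0 ≅ Z^9, C_1 ≅ Z^12.

The boundary map ∂_1: C_1 → C_0 sends each edge [p,q] (with p < q) to q − p. For instance
  ∂[0,4] = [4] − [0].
As a 9×12 matrix over Z this has rank 8, with invariant factors (1,1,1,1,1,1,1,1).

Now H_k = ker ∂_k / im ∂_{k+1}, so:

  H_0: rank C_0 − rank ∂_1 = 9 − 8 = 1, and the invariant factors of ∂_1 are all 1, so H_0 ≅ Z.

H_0 ≅ Z.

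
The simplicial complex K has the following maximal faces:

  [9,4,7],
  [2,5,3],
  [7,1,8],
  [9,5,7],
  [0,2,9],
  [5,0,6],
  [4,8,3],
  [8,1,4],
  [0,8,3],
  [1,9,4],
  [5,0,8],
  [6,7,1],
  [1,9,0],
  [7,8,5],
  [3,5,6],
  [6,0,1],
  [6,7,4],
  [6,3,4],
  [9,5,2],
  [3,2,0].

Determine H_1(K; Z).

Order the vertices as 0 < 1 < 2 < 3 < 4 < 5 < 6 < 7 < 8 < 9. Listing each simplex with vertices in this order, K has dimension 2 with simplices:

  0-simplices (10): [0], [1], [2], [3], [4], [5], [6], [7], [8], [9]
  1-simplices (30): (30 of them)
  2-simplices (20): (20 of them)

giving chain groups C_0 ≅ Z^10, C_1 ≅ Z^30, C_2 ≅ Z^20.

Boundary ∂_1: C_1 → C_0 sends each edge [p,q] (with p < q) to q − p.
As a 10×30 matrix over Z this has rank 9, with invariant factors (1,1,1,1,1,1,1,1,1).

Boundary ∂_2: C_2 → C_1 sends each 2-simplex [p,q,r] to [q,r] − [p,r] + [p,q]. For instance
  ∂[0,1,6] = [1,6] − [0,6] + [0,1],
  ∂[5,7,9] = [7,9] − [5,9] + [5,7].
As a 30×20 matrix over Z this has rank 20, with invariant factors (1,1,1,1,1,1,1,1,1,1,1,1,1,1,1,1,1,1,1,2).

Now H_k = ker ∂_k / im ∂_{k+1}, so:

  H_1: rank ker ∂_1 − rank ∂_2 = (30 − 9) − 20 = 1, and ∂_2 has invariant factor 2 > 1, so H_1 = Z × Z/2.

(K is a triangulation of the Klein bottle.)

H_1 = Z × Z/2.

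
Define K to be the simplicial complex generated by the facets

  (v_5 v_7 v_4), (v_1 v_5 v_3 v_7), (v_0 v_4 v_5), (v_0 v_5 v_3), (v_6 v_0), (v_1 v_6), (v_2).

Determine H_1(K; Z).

H_1 = Z.

K has 8 vertices, 13 edges, 7 triangles, 1 3-simplex.
rank ∂_1 = 6, rank ∂_2 = 6 ⇒ b_1 = 13 − 6 − 6 = 1; all invariant factors of ∂_2 are 1 so no torsion. So H_1 = Z.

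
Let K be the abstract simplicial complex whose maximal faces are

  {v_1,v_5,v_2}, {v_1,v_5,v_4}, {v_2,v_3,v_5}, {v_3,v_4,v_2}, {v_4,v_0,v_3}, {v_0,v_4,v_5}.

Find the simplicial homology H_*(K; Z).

H_0 ≅ Z,  H_1 ≅ Z,  H_2 = 0.

Fix the vertex order v_0 < v_1 < v_2 < v_3 < v_4 < v_5 and write every simplex with vertices in increasing order. Then dim K = 2 and the simplices of K are:

  0-simplices (6): [v_0], [v_1], [v_2], [v_3], [v_4], [v_5]
  1-simplices (12): [v_0,v_3], [v_0,v_4], [v_0,v_5], [v_1,v_2], [v_1,v_4], [v_1,v_5], [v_2,v_3], [v_2,v_4], [v_2,v_5], [v_3,v_4], [v_3,v_5], [v_4,v_5]
  2-simplices (6): [v_0,v_3,v_4], [v_0,v_4,v_5], [v_1,v_2,v_5], [v_1,v_4,v_5], [v_2,v_3,v_4], [v_2,v_3,v_5]

Hence C_0 ≅ Z^6, C_1 ≅ Z^12, C_2 ≅ Z^6.

The boundary map ∂_1: C_1 → C_0 maps an edge to its endpoints' difference, ∂[p,q] = q − p. For instance
  ∂[v_4,v_5] = [v_5] − [v_4].
The resulting 6×12 matrix has rank 5, and its Smith normal form has invariant factors (1,1,1,1,1).

The boundary map ∂_2: C_2 → C_1 acts by ∂[p,q,r] = [q,r] − [p,r] + [p,q]. For instance
  ∂[v_2,v_3,v_5] = [v_3,v_5] − [v_2,v_5] + [v_2,v_3],
  ∂[v_0,v_3,v_4] = [v_3,v_4] − [v_0,v_4] + [v_0,v_3].
The 12×6 boundary matrix has rank 6 and Smith normal form diag(1,1,1,1,1,1).

Computing H_k = (kernel of ∂_k) / (image of ∂_{k+1}):

  H_0: rank C_0 − rank ∂_1 = 6 − 5 = 1, and the invariant factors of ∂_1 are all 1, so H_0 = Z.
  H_1: rank ker ∂_1 − rank ∂_2 = (12 − 5) − 6 = 1, and the invariant factors of ∂_2 are all 1, so H_1 = Z.
  H_2: rank ker ∂_2 − rank ∂_3 = (6 − 6) − 0 = 0, and there is no ∂_3, so H_2 = 0.

As a check, the Euler characteristic is 6 − 12 + 6 = 0, which agrees with 1 − 1 + 0 = 0.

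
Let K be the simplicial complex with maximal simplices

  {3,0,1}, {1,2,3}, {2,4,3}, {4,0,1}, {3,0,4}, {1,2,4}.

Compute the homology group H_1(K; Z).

H_1 = 0.

We work with the vertex ordering 0 < 1 < 2 < 3 < 4. The simplices of K, each written with vertices in increasing order, are:

  0-simplices (5): [0], [1], [2], [3], [4]
  1-simplices (9): [0,1], [0,3], [0,4], [1,2], [1,3], [1,4], [2,3], [2,4], [3,4]
  2-simplices (6): [0,1,3], [0,1,4], [0,3,4], [1,2,3], [1,2,4], [2,3,4]

giving chain groups C_0 ≅ Z^5, C_1 ≅ Z^9, C_2 ≅ Z^6.

∂_1: C_1 → C_0 maps an edge to its endpoints' difference, ∂[p,q] = q − p. For instance
  ∂[0,1] = [1] − [0].
This gives a 5×9 integer matrix of rank 4; reducing to Smith normal form yields diagonal entries (1,1,1,1).

The boundary map ∂_2: C_2 → C_1 sends each 2-simplex [p,q,r] to [q,r] − [p,r] + [p,q]. For instance
  ∂[0,3,4] = [3,4] − [0,4] + [0,3],
  ∂[1,2,3] = [2,3] − [1,3] + [1,2].
The resulting 9×6 matrix has rank 5, and its Smith normal form has invariant factors (1,1,1,1,1).

From H_k ≅ ker(∂_k) / im(∂_{k+1}) we obtain:

  H_1: rank ker ∂_1 − rank ∂_2 = (9 − 4) − 5 = 0, and the invariant factors of ∂_2 are all 1, so H_1 ≅ 0.

(K is a triangulation of the 2-sphere S^2.)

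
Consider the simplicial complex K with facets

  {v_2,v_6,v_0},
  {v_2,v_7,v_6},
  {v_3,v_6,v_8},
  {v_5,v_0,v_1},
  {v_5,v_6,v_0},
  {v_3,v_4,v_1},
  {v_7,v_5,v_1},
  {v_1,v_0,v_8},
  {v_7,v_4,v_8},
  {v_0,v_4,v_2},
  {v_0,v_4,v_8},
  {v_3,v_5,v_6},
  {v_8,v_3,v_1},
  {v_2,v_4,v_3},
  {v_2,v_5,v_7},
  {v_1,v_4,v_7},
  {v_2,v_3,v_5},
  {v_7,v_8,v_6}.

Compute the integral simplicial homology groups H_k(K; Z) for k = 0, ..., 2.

H_0 ≅ Z,  H_1 ≅ Z ⊕ Z/2,  H_2 = 0.

K has 9 vertices, 27 edges, 18 triangles.
rank ∂_0 = 0, rank ∂_1 = 8 ⇒ b_0 = 9 − 0 − 8 = 1; all invariant factors of ∂_1 are 1 so no torsion. So H_0 ≅ Z.
rank ∂_1 = 8, rank ∂_2 = 18 ⇒ b_1 = 27 − 8 − 18 = 1; ∂_2 has invariant factor(s) [2] giving torsion. So H_1 ≅ Z ⊕ Z/2.
rank ∂_2 = 18, rank ∂_3 = 0 ⇒ b_2 = 18 − 18 − 0 = 0. So H_2 ≅ 0.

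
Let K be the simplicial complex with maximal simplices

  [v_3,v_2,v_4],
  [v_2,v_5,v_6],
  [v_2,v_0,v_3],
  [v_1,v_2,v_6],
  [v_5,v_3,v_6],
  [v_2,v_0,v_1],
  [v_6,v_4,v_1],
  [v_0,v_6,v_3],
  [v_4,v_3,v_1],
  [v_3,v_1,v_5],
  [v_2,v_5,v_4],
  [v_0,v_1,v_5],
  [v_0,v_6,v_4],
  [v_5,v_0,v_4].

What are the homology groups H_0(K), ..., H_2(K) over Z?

Take the total order v_0 < v_1 < v_2 < v_3 < v_4 < v_5 < v_6 on the vertex set. Then K (dimension 2) consists of the simplices:

  0-simplices (7): [v_0], [v_1], [v_2], [v_3], [v_4], [v_5], [v_6]
  1-simplices (21): (21 of them)
  2-simplices (14): (14 of them)

Hence C_0 ≅ Z^7, C_1 ≅ Z^21, C_2 ≅ Z^14.

The boundary map ∂_1: C_1 → C_0 is given by ∂[p,q] = [q] − [p]. For instance
  ∂[v_0,v_6] = [v_6] − [v_0].
As a 7×21 matrix over Z this has rank 6, with invariant factors (1,1,1,1,1,1).

Boundary ∂_2: C_2 → C_1 acts by ∂[p,q,r] = [q,r] − [p,r] + [p,q]. For instance
  ∂[v_1,v_3,v_5] = [v_3,v_5] − [v_1,v_5] + [v_1,v_3],
  ∂[v_0,v_2,v_3] = [v_2,v_3] − [v_0,v_3] + [v_0,v_2].
The resulting 21×14 matrix has rank 13, and its Smith normal form has invariant factors (1,1,1,1,1,1,1,1,1,1,1,1,1).

Computing H_k = (kernel of ∂_k) / (image of ∂_{k+1}):

  H_0: rank C_0 − rank ∂_1 = 7 − 6 = 1, and the invariant factors of ∂_1 are all 1, so H_0 ≅ Z.
  H_1: rank ker ∂_1 − rank ∂_2 = (21 − 6) − 13 = 2, and the invariant factors of ∂_2 are all 1, so H_1 ≅ Z^2.
  H_2: rank ker ∂_2 − rank ∂_3 = (14 − 13) − 0 = 1, and there is no ∂_3, so H_2 ≅ Z.

H_0 ≅ Z,  H_1 ≅ Z^2,  H_2 ≅ Z.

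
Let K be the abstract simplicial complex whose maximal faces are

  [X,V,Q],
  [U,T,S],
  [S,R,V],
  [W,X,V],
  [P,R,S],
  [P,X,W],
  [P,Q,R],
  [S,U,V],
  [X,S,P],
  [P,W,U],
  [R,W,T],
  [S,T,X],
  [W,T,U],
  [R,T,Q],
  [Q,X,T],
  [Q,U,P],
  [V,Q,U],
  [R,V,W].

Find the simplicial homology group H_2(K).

Order the vertices as P < Q < R < S < T < U < V < W < X. Listing each simplex with vertices in this order, K has dimension 2 with simplices:

  0-simplices (9): P, Q, R, S, T, U, V, W, X
  1-simplices (27): PQ, PR, PS, PU, PW, PX, QR, QT, QU, QV, QX, RS, RT, RV, RW, ST, SU, SV, SX, TU, TW, TX, UV, UW, VW, VX, WX
  2-simplices (18): PQR, PQU, PRS, PSX, PUW, PWX, QRT, QTX, QUV, QVX, RSV, RTW, RVW, STU, STX, SUV, TUW, VWX

so the chain groups are C_0 ≅ Z^9, C_1 ≅ Z^27, C_2 ≅ Z^18.

The boundary map ∂_1: C_1 → C_0 sends each edge [p,q] (with p < q) to q − p.
The 9×27 boundary matrix has rank 8 and Smith normal form diag(1,1,1,1,1,1,1,1).

The boundary map ∂_2: C_2 → C_1 maps a triangle to the signed sum of its edges. For instance
  ∂SUV = UV − SV + SU,
  ∂STX = TX − SX + ST.
The 27×18 boundary matrix has rank 17 and Smith normal form diag(1,1,1,1,1,1,1,1,1,1,1,1,1,1,1,1,1).

From H_k ≅ ker(∂_k) / im(∂_{k+1}) we obtain:

  H_2: rank ker ∂_2 − rank ∂_3 = (18 − 17) − 0 = 1, and there is no ∂_3, so H_2 = Z.

H_2 = Z.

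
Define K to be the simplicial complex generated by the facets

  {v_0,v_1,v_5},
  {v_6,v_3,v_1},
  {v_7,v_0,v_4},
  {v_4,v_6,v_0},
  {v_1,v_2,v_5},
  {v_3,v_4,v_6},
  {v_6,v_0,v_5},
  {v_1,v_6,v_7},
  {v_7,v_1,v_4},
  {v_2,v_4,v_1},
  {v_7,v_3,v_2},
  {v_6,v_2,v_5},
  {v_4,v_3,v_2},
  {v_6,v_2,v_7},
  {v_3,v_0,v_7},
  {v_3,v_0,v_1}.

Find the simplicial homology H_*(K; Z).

H_0 ≅ Z,  H_1 ≅ Z^2,  H_2 ≅ Z.

K has 8 vertices, 24 edges, 16 triangles.
rank ∂_0 = 0, rank ∂_1 = 7 ⇒ b_0 = 8 − 0 − 7 = 1; all invariant factors of ∂_1 are 1 so no torsion. So H_0 = Z.
rank ∂_1 = 7, rank ∂_2 = 15 ⇒ b_1 = 24 − 7 − 15 = 2; all invariant factors of ∂_2 are 1 so no torsion. So H_1 = Z^2.
rank ∂_2 = 15, rank ∂_3 = 0 ⇒ b_2 = 16 − 15 − 0 = 1. So H_2 = Z.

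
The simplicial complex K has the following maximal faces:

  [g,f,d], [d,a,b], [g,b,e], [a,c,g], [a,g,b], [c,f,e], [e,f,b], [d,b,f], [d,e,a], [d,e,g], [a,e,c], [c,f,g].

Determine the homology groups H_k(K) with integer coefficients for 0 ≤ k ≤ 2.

H_0 = Z,  H_1 = Z/2,  H_2 = 0.

Take the total order a < b < c < d < e < f < g on the vertex set. Then K (dimension 2) consists of the simplices:

  0-simplices (7): a, b, c, d, e, f, g
  1-simplices (18): ab, ac, ad, ae, ag, bd, be, bf, bg, ce, cf, cg, de, df, dg, ef, eg, fg
  2-simplices (12): abd, abg, ace, acg, ade, bdf, bef, beg, cef, cfg, deg, dfg

Hence C_0 ≅ Z^7, C_1 ≅ Z^18, C_2 ≅ Z^12.

∂_1: C_1 → C_0 is given by ∂[p,q] = [q] − [p].
The resulting 7×18 matrix has rank 6, and its Smith normal form has invariant factors (1,1,1,1,1,1).

The boundary map ∂_2: C_2 → C_1 sends each 2-simplex [p,q,r] to [q,r] − [p,r] + [p,q]. For instance
  ∂bdf = df − bf + bd,
  ∂abd = bd − ad + ab.
The resulting 18×12 matrix has rank 12, and its Smith normal form has invariant factors (1,1,1,1,1,1,1,1,1,1,1,2).

Reading off H_k = ker ∂_k / im ∂_{k+1}:

  H_0: rank C_0 − rank ∂_1 = 7 − 6 = 1, and the invariant factors of ∂_1 are all 1, so H_0 = Z.
  H_1: rank ker ∂_1 − rank ∂_2 = (18 − 6) − 12 = 0, and ∂_2 has invariant factor 2 > 1, so H_1 = Z/2.
  H_2: rank ker ∂_2 − rank ∂_3 = (12 − 12) − 0 = 0, and there is no ∂_3, so H_2 = 0.

(K is a triangulation of the real projective plane RP^2.)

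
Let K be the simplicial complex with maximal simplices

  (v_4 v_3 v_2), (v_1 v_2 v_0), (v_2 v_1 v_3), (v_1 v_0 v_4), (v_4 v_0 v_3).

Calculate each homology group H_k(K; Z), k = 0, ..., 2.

Order the vertices as v_0 < v_1 < v_2 < v_3 < v_4. Listing each simplex with vertices in this order, K has dimension 2 with simplices:

  0-simplices (5): [v_0], [v_1], [v_2], [v_3], [v_4]
  1-simplices (10): [v_0,v_1], [v_0,v_2], [v_0,v_3], [v_0,v_4], [v_1,v_2], [v_1,v_3], [v_1,v_4], [v_2,v_3], [v_2,v_4], [v_3,v_4]
  2-simplices (5): [v_0,v_1,v_2], [v_0,v_1,v_4], [v_0,v_3,v_4], [v_1,v_2,v_3], [v_2,v_3,v_4]

giving chain groups C_0 ≅ Z^5, C_1 ≅ Z^10, C_2 ≅ Z^5.

The boundary map ∂_1: C_1 → C_0 maps an edge to its endpoints' difference, ∂[p,q] = q − p.
This gives a 5×10 integer matrix of rank 4; reducing to Smith normal form yields diagonal entries (1,1,1,1).

The boundary map ∂_2: C_2 → C_1 acts by ∂[p,q,r] = [q,r] − [p,r] + [p,q]. For instance
  ∂[v_0,v_1,v_2] = [v_1,v_2] − [v_0,v_2] + [v_0,v_1],
  ∂[v_0,v_3,v_4] = [v_3,v_4] − [v_0,v_4] + [v_0,v_3].
The resulting 10×5 matrix has rank 5, and its Smith normal form has invariant factors (1,1,1,1,1).

Reading off H_k = ker ∂_k / im ∂_{k+1}:

  H_0: rank C_0 − rank ∂_1 = 5 − 4 = 1, and the invariant factors of ∂_1 are all 1, so H_0 ≅ Z.
  H_1: rank ker ∂_1 − rank ∂_2 = (10 − 4) − 5 = 1, and the invariant factors of ∂_2 are all 1, so H_1 ≅ Z.
  H_2: rank ker ∂_2 − rank ∂_3 = (5 − 5) − 0 = 0, and there is no ∂_3, so H_2 ≅ 0.

As a check, the Euler characteristic is 5 − 10 + 5 = 0, which agrees with 1 − 1 + 0 = 0.

H_0 ≅ Z,  H_1 ≅ Z,  H_2 = 0.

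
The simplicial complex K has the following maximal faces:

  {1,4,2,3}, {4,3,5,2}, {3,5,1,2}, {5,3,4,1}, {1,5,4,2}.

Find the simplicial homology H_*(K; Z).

H_0 = Z,  H_1 = 0,  H_2 = 0,  H_3 = Z.

We work with the vertex ordering 1 < 2 < 3 < 4 < 5. The simplices of K, each written with vertices in increasing order, are:

  0-simplices (5): [1], [2], [3], [4], [5]
  1-simplices (10): [1,2], [1,3], [1,4], [1,5], [2,3], [2,4], [2,5], [3,4], [3,5], [4,5]
  2-simplices (10): [1,2,3], [1,2,4], [1,2,5], [1,3,4], [1,3,5], [1,4,5], [2,3,4], [2,3,5], [2,4,5], [3,4,5]
  3-simplices (5): [1,2,3,4], [1,2,3,5], [1,2,4,5], [1,3,4,5], [2,3,4,5]

giving chain groups C_0 ≅ Z^5, C_1 ≅ Z^10, C_2 ≅ Z^10, C_3 ≅ Z^5.

Boundary ∂_1: C_1 → C_0 maps an edge to its endpoints' difference, ∂[p,q] = q − p. For instance
  ∂[1,4] = [4] − [1].
The resulting 5×10 matrix has rank 4, and its Smith normal form has invariant factors (1,1,1,1).

Boundary ∂_2: C_2 → C_1 acts by ∂[p,q,r] = [q,r] − [p,r] + [p,q]. For instance
  ∂[1,3,4] = [3,4] − [1,4] + [1,3],
  ∂[1,3,5] = [3,5] − [1,5] + [1,3].
This gives a 10×10 integer matrix of rank 6; reducing to Smith normal form yields diagonal entries (1,1,1,1,1,1).

The boundary map ∂_3: C_3 → C_2 sends each 3-simplex σ to the alternating sum Σ_i (−1)^i (σ with its i-th vertex removed). For instance
  ∂[1,2,3,5] = [2,3,5] − [1,3,5] + [1,2,5] − [1,2,3],
  ∂[1,2,3,4] = [2,3,4] − [1,3,4] + [1,2,4] − [1,2,3].
As a 10×5 matrix over Z this has rank 4, with invariant factors (1,1,1,1).

From H_k ≅ ker(∂_k) / im(∂_{k+1}) we obtain:

  H_0: rank C_0 − rank ∂_1 = 5 − 4 = 1, and the invariant factors of ∂_1 are all 1, so H_0 = Z.
  H_1: rank ker ∂_1 − rank ∂_2 = (10 − 4) − 6 = 0, and the invariant factors of ∂_2 are all 1, so H_1 = 0.
  H_2: rank ker ∂_2 − rank ∂_3 = (10 − 6) − 4 = 0, and the invariant factors of ∂_3 are all 1, so H_2 = 0.
  H_3: rank ker ∂_3 − rank ∂_4 = (5 − 4) − 0 = 1, and there is no ∂_4, so H_3 = Z.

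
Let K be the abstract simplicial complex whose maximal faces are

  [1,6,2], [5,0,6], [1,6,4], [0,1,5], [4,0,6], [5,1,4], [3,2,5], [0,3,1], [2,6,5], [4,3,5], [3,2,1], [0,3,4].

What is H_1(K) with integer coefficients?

Take the total order 0 < 1 < 2 < 3 < 4 < 5 < 6 on the vertex set. Then K (dimension 2) consists of the simplices:

  0-simplices (7): [0], [1], [2], [3], [4], [5], [6]
  1-simplices (18): [0,1], [0,3], [0,4], [0,5], [0,6], [1,2], [1,3], [1,4], [1,5], [1,6], [2,3], [2,5], [2,6], [3,4], [3,5], [4,5], [4,6], [5,6]
  2-simplices (12): [0,1,3], [0,1,5], [0,3,4], [0,4,6], [0,5,6], [1,2,3], [1,2,6], [1,4,5], [1,4,6], [2,3,5], [2,5,6], [3,4,5]

giving chain groups C_0 ≅ Z^7, C_1 ≅ Z^18, C_2 ≅ Z^12.

Boundary ∂_1: C_1 → C_0 maps an edge to its endpoints' difference, ∂[p,q] = q − p. For instance
  ∂[3,5] = [5] − [3].
This gives a 7×18 integer matrix of rank 6; reducing to Smith normal form yields diagonal entries (1,1,1,1,1,1).

Boundary ∂_2: C_2 → C_1 maps a triangle to the signed sum of its edges. For instance
  ∂[0,1,3] = [1,3] − [0,3] + [0,1],
  ∂[0,3,4] = [3,4] − [0,4] + [0,3].
This gives a 18×12 integer matrix of rank 12; reducing to Smith normal form yields diagonal entries (1,1,1,1,1,1,1,1,1,1,1,2).

Reading off H_k = ker ∂_k / im ∂_{k+1}:

  H_1: rank ker ∂_1 − rank ∂_2 = (18 − 6) − 12 = 0, and ∂_2 has invariant factor 2 > 1, so H_1 ≅ Z/2Z.

(K is a triangulation of the real projective plane RP^2.)

H_1 ≅ Z/2Z.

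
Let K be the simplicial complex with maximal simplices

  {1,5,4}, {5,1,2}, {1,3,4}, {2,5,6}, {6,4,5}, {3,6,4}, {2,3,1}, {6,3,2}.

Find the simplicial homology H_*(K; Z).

H_0 = Z,  H_1 = 0,  H_2 = Z.

Fix the vertex order 1 < 2 < 3 < 4 < 5 < 6 and write every simplex with vertices in increasing order. Then dim K = 2 and the simplices of K are:

  0-simplices (6): [1], [2], [3], [4], [5], [6]
  1-simplices (12): [1,2], [1,3], [1,4], [1,5], [2,3], [2,5], [2,6], [3,4], [3,6], [4,5], [4,6], [5,6]
  2-simplices (8): [1,2,3], [1,2,5], [1,3,4], [1,4,5], [2,3,6], [2,5,6], [3,4,6], [4,5,6]

giving chain groups C_0 ≅ Z^6, C_1 ≅ Z^12, C_2 ≅ Z^8.

The boundary map ∂_1: C_1 → C_0 is given by ∂[p,q] = [q] − [p]. For instance
  ∂[5,6] = [6] − [5].
This gives a 6×12 integer matrix of rank 5; reducing to Smith normal form yields diagonal entries (1,1,1,1,1).

Boundary ∂_2: C_2 → C_1 maps a triangle to the signed sum of its edges. For instance
  ∂[2,5,6] = [5,6] − [2,6] + [2,5],
  ∂[1,4,5] = [4,5] − [1,5] + [1,4].
The 12×8 boundary matrix has rank 7 and Smith normal form diag(1,1,1,1,1,1,1).

From H_k ≅ ker(∂_k) / im(∂_{k+1}) we obtain:

  H_0: rank C_0 − rank ∂_1 = 6 − 5 = 1, and the invariant factors of ∂_1 are all 1, so H_0 ≅ Z.
  H_1: rank ker ∂_1 − rank ∂_2 = (12 − 5) − 7 = 0, and the invariant factors of ∂_2 are all 1, so H_1 ≅ 0.
  H_2: rank ker ∂_2 − rank ∂_3 = (8 − 7) − 0 = 1, and there is no ∂_3, so H_2 ≅ Z.

As a check, the Euler characteristic is 6 − 12 + 8 = 2, which agrees with 1 − 0 + 1 = 2.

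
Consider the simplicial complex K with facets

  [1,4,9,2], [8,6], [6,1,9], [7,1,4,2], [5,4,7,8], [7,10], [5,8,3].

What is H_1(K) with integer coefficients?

Take the total order 1 < 2 < 3 < 4 < 5 < 6 < 7 < 8 < 9 < 10 on the vertex set. Then K (dimension 3) consists of the simplices:

  0-simplices (10): [1], [2], [3], [4], [5], [6], [7], [8], [9], [10]
  1-simplices (20): [1,2], [1,4], [1,6], [1,7], [1,9], [2,4], [2,7], [2,9], [3,5], [3,8], [4,5], [4,7], [4,8], [4,9], [5,7], [5,8], [6,8], [6,9], [7,8], [7,10]
  2-simplices (13): [1,2,4], [1,2,7], [1,2,9], [1,4,7], [1,4,9], [1,6,9], [2,4,7], [2,4,9], [3,5,8], [4,5,7], [4,5,8], [4,7,8], [5,7,8]
  3-simplices (3): [1,2,4,7], [1,2,4,9], [4,5,7,8]

so the chain groups are C_0 ≅ Z^10, C_1 ≅ Z^20, C_2 ≅ Z^13, C_3 ≅ Z^3.

The boundary map ∂_1: C_1 → C_0 sends each edge [p,q] (with p < q) to q − p.
As a 10×20 matrix over Z this has rank 9, with invariant factors (1,1,1,1,1,1,1,1,1).

The boundary map ∂_2: C_2 → C_1 maps a triangle to the signed sum of its edges. For instance
  ∂[2,4,7] = [4,7] − [2,7] + [2,4],
  ∂[4,5,7] = [5,7] − [4,7] + [4,5].
This gives a 20×13 integer matrix of rank 10; reducing to Smith normal form yields diagonal entries (1,1,1,1,1,1,1,1,1,1).

The boundary map ∂_3: C_3 → C_2 sends each 3-simplex σ to the alternating sum Σ_i (−1)^i (σ with its i-th vertex removed). For instance
  ∂[1,2,4,9] = [2,4,9] − [1,4,9] + [1,2,9] − [1,2,4],
  ∂[4,5,7,8] = [5,7,8] − [4,7,8] + [4,5,8] − [4,5,7].
The 13×3 boundary matrix has rank 3 and Smith normal form diag(1,1,1).

Now H_k = ker ∂_k / im ∂_{k+1}, so:

  H_1: rank ker ∂_1 − rank ∂_2 = (20 − 9) − 10 = 1, and the invariant factors of ∂_2 are all 1, so H_1 ≅ Z.

H_1 = Z.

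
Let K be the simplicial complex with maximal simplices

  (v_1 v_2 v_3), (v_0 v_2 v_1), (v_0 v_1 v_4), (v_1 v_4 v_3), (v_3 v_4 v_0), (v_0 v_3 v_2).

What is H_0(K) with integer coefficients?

We work with the vertex ordering v_0 < v_1 < v_2 < v_3 < v_4. The simplices of K, each written with vertices in increasing order, are:

  0-simplices (5): [v_0], [v_1], [v_2], [v_3], [v_4]
  1-simplices (9): [v_0,v_1], [v_0,v_2], [v_0,v_3], [v_0,v_4], [v_1,v_2], [v_1,v_3], [v_1,v_4], [v_2,v_3], [v_3,v_4]
  2-simplices (6): [v_0,v_1,v_2], [v_0,v_1,v_4], [v_0,v_2,v_3], [v_0,v_3,v_4], [v_1,v_2,v_3], [v_1,v_3,v_4]

Hence C_0 ≅ Z^5, C_1 ≅ Z^9, C_2 ≅ Z^6.

The boundary map ∂_1: C_1 → C_0 is given by ∂[p,q] = [q] − [p].
The 5×9 boundary matrix has rank 4 and Smith normal form diag(1,1,1,1).

The boundary map ∂_2: C_2 → C_1 maps a triangle to the signed sum of its edges. For instance
  ∂[v_1,v_2,v_3] = [v_2,v_3] − [v_1,v_3] + [v_1,v_2],
  ∂[v_0,v_2,v_3] = [v_2,v_3] − [v_0,v_3] + [v_0,v_2].
As a 9×6 matrix over Z this has rank 5, with invariant factors (1,1,1,1,1).

From H_k ≅ ker(∂_k) / im(∂_{k+1}) we obtain:

  H_0: rank C_0 − rank ∂_1 = 5 − 4 = 1, and the invariant factors of ∂_1 are all 1, so H_0 ≅ Z.

H_0 ≅ Z.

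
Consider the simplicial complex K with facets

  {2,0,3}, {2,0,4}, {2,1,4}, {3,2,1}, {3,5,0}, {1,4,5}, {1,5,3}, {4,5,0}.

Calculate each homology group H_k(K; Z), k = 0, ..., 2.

H_0 = Z,  H_1 = 0,  H_2 = Z.

Fix the vertex order 0 < 1 < 2 < 3 < 4 < 5 and write every simplex with vertices in increasing order. Then dim K = 2 and the simplices of K are:

  0-simplices (6): [0], [1], [2], [3], [4], [5]
  1-simplices (12): [0,2], [0,3], [0,4], [0,5], [1,2], [1,3], [1,4], [1,5], [2,3], [2,4], [3,5], [4,5]
  2-simplices (8): [0,2,3], [0,2,4], [0,3,5], [0,4,5], [1,2,3], [1,2,4], [1,3,5], [1,4,5]

giving chain groups C_0 ≅ Z^6, C_1 ≅ Z^12, C_2 ≅ Z^8.

The boundary map ∂_1: C_1 → C_0 maps an edge to its endpoints' difference, ∂[p,q] = q − p.
The 6×12 boundary matrix has rank 5 and Smith normal form diag(1,1,1,1,1).

The boundary map ∂_2: C_2 → C_1 maps a triangle to the signed sum of its edges. For instance
  ∂[1,2,4] = [2,4] − [1,4] + [1,2],
  ∂[1,3,5] = [3,5] − [1,5] + [1,3].
As a 12×8 matrix over Z this has rank 7, with invariant factors (1,1,1,1,1,1,1).

Reading off H_k = ker ∂_k / im ∂_{k+1}:

  H_0: rank C_0 − rank ∂_1 = 6 − 5 = 1, and the invariant factors of ∂_1 are all 1, so H_0 ≅ Z.
  H_1: rank ker ∂_1 − rank ∂_2 = (12 − 5) − 7 = 0, and the invariant factors of ∂_2 are all 1, so H_1 ≅ 0.
  H_2: rank ker ∂_2 − rank ∂_3 = (8 − 7) − 0 = 1, and there is no ∂_3, so H_2 ≅ Z.

As a check, the Euler characteristic is 6 − 12 + 8 = 2, which agrees with 1 − 0 + 1 = 2.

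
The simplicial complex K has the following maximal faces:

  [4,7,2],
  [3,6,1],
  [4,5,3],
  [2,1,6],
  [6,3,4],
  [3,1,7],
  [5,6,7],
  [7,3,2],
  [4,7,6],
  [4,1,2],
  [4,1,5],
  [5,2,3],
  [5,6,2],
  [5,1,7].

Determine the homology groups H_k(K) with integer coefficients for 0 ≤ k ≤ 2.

We work with the vertex ordering 1 < 2 < 3 < 4 < 5 < 6 < 7. The simplices of K, each written with vertices in increasing order, are:

  0-simplices (7): [1], [2], [3], [4], [5], [6], [7]
  1-simplices (21): [1,2], [1,3], [1,4], [1,5], [1,6], [1,7], [2,3], [2,4], [2,5], [2,6], [2,7], [3,4], [3,5], [3,6], [3,7], [4,5], [4,6], [4,7], [5,6], [5,7], [6,7]
  2-simplices (14): [1,2,4], [1,2,6], [1,3,6], [1,3,7], [1,4,5], [1,5,7], [2,3,5], [2,3,7], [2,4,7], [2,5,6], [3,4,5], [3,4,6], [4,6,7], [5,6,7]

giving chain groups C_0 ≅ Z^7, C_1 ≅ Z^21, C_2 ≅ Z^14.

The boundary map ∂_1: C_1 → C_0 sends each edge [p,q] (with p < q) to q − p. For instance
  ∂[2,6] = [6] − [2].
The 7×21 boundary matrix has rank 6 and Smith normal form diag(1,1,1,1,1,1).

Boundary ∂_2: C_2 → C_1 maps a triangle to the signed sum of its edges. For instance
  ∂[5,6,7] = [6,7] − [5,7] + [5,6],
  ∂[4,6,7] = [6,7] − [4,7] + [4,6].
This gives a 21×14 integer matrix of rank 13; reducing to Smith normal form yields diagonal entries (1,1,1,1,1,1,1,1,1,1,1,1,1).

Reading off H_k = ker ∂_k / im ∂_{k+1}:

  H_0: rank C_0 − rank ∂_1 = 7 − 6 = 1, and the invariant factors of ∂_1 are all 1, so H_0 ≅ Z.
  H_1: rank ker ∂_1 − rank ∂_2 = (21 − 6) − 13 = 2, and the invariant factors of ∂_2 are all 1, so H_1 ≅ Z^2.
  H_2: rank ker ∂_2 − rank ∂_3 = (14 − 13) − 0 = 1, and there is no ∂_3, so H_2 ≅ Z.

(K is a triangulation of the torus T^2.)

H_0 ≅ Z,  H_1 ≅ Z^2,  H_2 ≅ Z.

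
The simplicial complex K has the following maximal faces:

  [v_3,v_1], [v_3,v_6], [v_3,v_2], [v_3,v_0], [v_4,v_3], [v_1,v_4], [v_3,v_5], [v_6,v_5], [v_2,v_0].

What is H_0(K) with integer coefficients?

Take the total order v_0 < v_1 < v_2 < v_3 < v_4 < v_5 < v_6 on the vertex set. Then K (dimension 1) consists of the simplices:

  0-simplices (7): [v_0], [v_1], [v_2], [v_3], [v_4], [v_5], [v_6]
  1-simplices (9): [v_0,v_2], [v_0,v_3], [v_1,v_3], [v_1,v_4], [v_2,v_3], [v_3,v_4], [v_3,v_5], [v_3,v_6], [v_5,v_6]

so the chain groups are C_0 ≅ Z^7, C_1 ≅ Z^9.

Boundary ∂_1: C_1 → C_0 is given by ∂[p,q] = [q] − [p]. For instance
  ∂[v_2,v_3] = [v_3] − [v_2].
This gives a 7×9 integer matrix of rank 6; reducing to Smith normal form yields diagonal entries (1,1,1,1,1,1).

Computing H_k = (kernel of ∂_k) / (image of ∂_{k+1}):

  H_0: rank C_0 − rank ∂_1 = 7 − 6 = 1, and the invariant factors of ∂_1 are all 1, so H_0 = Z.

H_0 = Z.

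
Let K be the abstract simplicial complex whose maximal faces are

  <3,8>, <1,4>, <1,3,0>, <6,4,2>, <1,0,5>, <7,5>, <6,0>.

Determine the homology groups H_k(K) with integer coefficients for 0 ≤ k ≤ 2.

Take the total order 0 < 1 < 2 < 3 < 4 < 5 < 6 < 7 < 8 on the vertex set. Then K (dimension 2) consists of the simplices:

  0-simplices (9): [0], [1], [2], [3], [4], [5], [6], [7], [8]
  1-simplices (12): [0,1], [0,3], [0,5], [0,6], [1,3], [1,4], [1,5], [2,4], [2,6], [3,8], [4,6], [5,7]
  2-simplices (3): [0,1,3], [0,1,5], [2,4,6]

so the chain groups are C_0 ≅ Z^9, C_1 ≅ Z^12, C_2 ≅ Z^3.

Boundary ∂_1: C_1 → C_0 is given by ∂[p,q] = [q] − [p]. For instance
  ∂[1,4] = [4] − [1].
This gives a 9×12 integer matrix of rank 8; reducing to Smith normal form yields diagonal entries (1,1,1,1,1,1,1,1).

The boundary map ∂_2: C_2 → C_1 maps a triangle to the signed sum of its edges. For instance
  ∂[0,1,5] = [1,5] − [0,5] + [0,1],
  ∂[2,4,6] = [4,6] − [2,6] + [2,4].
As a 12×3 matrix over Z this has rank 3, with invariant factors (1,1,1).

Now H_k = ker ∂_k / im ∂_{k+1}, so:

  H_0: rank C_0 − rank ∂_1 = 9 − 8 = 1, and the invariant factors of ∂_1 are all 1, so H_0 ≅ Z.
  H_1: rank ker ∂_1 − rank ∂_2 = (12 − 8) − 3 = 1, and the invariant factors of ∂_2 are all 1, so H_1 ≅ Z.
  H_2: rank ker ∂_2 − rank ∂_3 = (3 − 3) − 0 = 0, and there is no ∂_3, so H_2 ≅ 0.

H_0 = Z,  H_1 = Z,  H_2 = 0.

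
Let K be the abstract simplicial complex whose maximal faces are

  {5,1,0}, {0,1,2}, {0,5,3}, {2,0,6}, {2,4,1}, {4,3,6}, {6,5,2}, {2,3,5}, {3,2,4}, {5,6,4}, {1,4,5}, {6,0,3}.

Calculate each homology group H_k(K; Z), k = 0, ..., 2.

H_0 = Z,  H_1 = Z/2,  H_2 = 0.

We work with the vertex ordering 0 < 1 < 2 < 3 < 4 < 5 < 6. The simplices of K, each written with vertices in increasing order, are:

  0-simplices (7): [0], [1], [2], [3], [4], [5], [6]
  1-simplices (18): [0,1], [0,2], [0,3], [0,5], [0,6], [1,2], [1,4], [1,5], [2,3], [2,4], [2,5], [2,6], [3,4], [3,5], [3,6], [4,5], [4,6], [5,6]
  2-simplices (12): [0,1,2], [0,1,5], [0,2,6], [0,3,5], [0,3,6], [1,2,4], [1,4,5], [2,3,4], [2,3,5], [2,5,6], [3,4,6], [4,5,6]

giving chain groups C_0 ≅ Z^7, C_1 ≅ Z^18, C_2 ≅ Z^12.

Boundary ∂_1: C_1 → C_0 sends each edge [p,q] (with p < q) to q − p.
As a 7×18 matrix over Z this has rank 6, with invariant factors (1,1,1,1,1,1).

∂_2: C_2 → C_1 sends each 2-simplex [p,q,r] to [q,r] − [p,r] + [p,q]. For instance
  ∂[0,2,6] = [2,6] − [0,6] + [0,2],
  ∂[0,3,5] = [3,5] − [0,5] + [0,3].
As a 18×12 matrix over Z this has rank 12, with invariant factors (1,1,1,1,1,1,1,1,1,1,1,2).

Reading off H_k = ker ∂_k / im ∂_{k+1}:

  H_0: rank C_0 − rank ∂_1 = 7 − 6 = 1, and the invariant factors of ∂_1 are all 1, so H_0 = Z.
  H_1: rank ker ∂_1 − rank ∂_2 = (18 − 6) − 12 = 0, and ∂_2 has invariant factor 2 > 1, so H_1 = Z/2.
  H_2: rank ker ∂_2 − rank ∂_3 = (12 − 12) − 0 = 0, and there is no ∂_3, so H_2 = 0.

As a check, the Euler characteristic is 7 − 18 + 12 = 1, which agrees with 1 − 0 + 0 = 1.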